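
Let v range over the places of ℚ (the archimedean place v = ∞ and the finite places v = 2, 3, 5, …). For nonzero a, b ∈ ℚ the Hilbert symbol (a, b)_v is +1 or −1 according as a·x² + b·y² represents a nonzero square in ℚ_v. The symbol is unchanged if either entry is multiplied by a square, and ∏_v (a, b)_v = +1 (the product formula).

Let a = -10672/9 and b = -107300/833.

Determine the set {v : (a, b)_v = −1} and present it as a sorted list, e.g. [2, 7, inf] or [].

(a, b) ≡ (-667, -18241) mod (ℚ^×)²; places V = {2, 3, 5, 7, 17, 23, 29, 37, ∞}.
(a,b)_3: α=-2, u≡2; β=0, v≡2 (mod 3); (2|3)=-1, (2|3)=-1; sign (−1)^0·-1^0·-1^-2 = +1.
(a,b)_17: α=0, u≡8; β=-1, v≡15 (mod 17); (8|17)=+1, (15|17)=+1; sign (−1)^0·+1^-1·+1^0 = +1.
(a,b)_7: α=0, u≡5; β=-2, v≡1 (mod 7); (5|7)=-1, (1|7)=+1; sign (−1)^0·-1^-2·+1^0 = +1.
(a,b)_37: α=0, u≡27; β=1, v≡9 (mod 37); (27|37)=+1, (9|37)=+1; sign (−1)^0·+1^1·+1^0 = +1.
(a,b)_23: α=1, u≡20; β=0, v≡22 (mod 23); (20|23)=-1, (22|23)=-1; sign (−1)^0·-1^0·-1^1 = -1.
(a,b)_29: α=1, u≡1; β=1, v≡13 (mod 29); (1|29)=+1, (13|29)=+1; sign (−1)^0·+1^1·+1^1 = +1.
(a,b)_5: α=0, u≡2; β=2, v≡1 (mod 5); (2|5)=-1, (1|5)=+1; sign (−1)^0·-1^2·+1^0 = +1.
(a,b)_2: α=4, β=2; u≡5, v≡7 (mod 8); ε(u)ε(v)=0·1, αω(v)=4·0, βω(u)=2·1; sum ≡ 0  ⇒  +1.
(a,b)_∞: sgn(-667)=−, sgn(-18241)=−, so -1.
|Ram(-667, -18241)| = 2, even; anisotropic at {23, ∞}.

[23, inf]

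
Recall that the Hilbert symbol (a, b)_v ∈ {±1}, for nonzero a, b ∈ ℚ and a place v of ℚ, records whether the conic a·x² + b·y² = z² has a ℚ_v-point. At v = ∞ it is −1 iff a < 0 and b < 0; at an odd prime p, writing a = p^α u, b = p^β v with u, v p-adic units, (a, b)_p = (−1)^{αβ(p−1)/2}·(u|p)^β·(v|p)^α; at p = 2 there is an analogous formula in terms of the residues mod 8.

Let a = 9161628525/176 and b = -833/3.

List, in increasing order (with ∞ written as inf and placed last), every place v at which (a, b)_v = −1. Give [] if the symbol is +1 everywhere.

[3, 7]

Mod squares: a ≡ 49766871, b ≡ -51. Check v ∈ {∞, 2, 3, 5, 7, 11, 17, 19, 23, 29}.
v=23: a=23^1·(≡13), b=23^0·(≡6) mod 23; (13|23)=+1, (6|23)=+1; (−1)^{1·0·11}·(+1)^0·(+1)^1 = +1.
v=17: a=17^1·(≡5), b=17^1·(≡12) mod 17; (5|17)=-1, (12|17)=-1; (−1)^{1·1·8}·(-1)^1·(-1)^1 = +1.
v=5: a=5^2·(≡1), b=5^0·(≡4) mod 5; (1|5)=+1, (4|5)=+1; (−1)^{2·0·2}·(+1)^0·(+1)^2 = +1.
v=11: a=11^-1·(≡1), b=11^0·(≡1) mod 11; (1|11)=+1, (1|11)=+1; (−1)^{-1·0·5}·(+1)^0·(+1)^-1 = +1.
v=7: a=7^1·(≡5), b=7^2·(≡6) mod 7; (5|7)=-1, (6|7)=-1; (−1)^{1·2·3}·(-1)^2·(-1)^1 = -1.
v=∞: 49766871 > 0 and -51 < 0  ⇒  (a,b)_∞ = +1.
v=3: a=3^5·(≡1), b=3^-1·(≡1) mod 3; (1|3)=+1, (1|3)=+1; (−1)^{5·-1·1}·(+1)^-1·(+1)^5 = -1.
v=19: a=19^1·(≡9), b=19^0·(≡1) mod 19; (9|19)=+1, (1|19)=+1; (−1)^{1·0·9}·(+1)^0·(+1)^1 = +1.
v=29: a=29^1·(≡13), b=29^0·(≡22) mod 29; (13|29)=+1, (22|29)=+1; (−1)^{1·0·14}·(+1)^0·(+1)^1 = +1.
v=2: v_2(a)=-4, v_2(b)=0; units ≡ 7, 5 (mod 8); ε·ε+αω+βω = 1·0+-4·1+0·0 ≡ 0  ⇒  (a,b)_2 = +1.
Ram(49766871, -51) = {3, 7}; no ℚ_3-point on the conic.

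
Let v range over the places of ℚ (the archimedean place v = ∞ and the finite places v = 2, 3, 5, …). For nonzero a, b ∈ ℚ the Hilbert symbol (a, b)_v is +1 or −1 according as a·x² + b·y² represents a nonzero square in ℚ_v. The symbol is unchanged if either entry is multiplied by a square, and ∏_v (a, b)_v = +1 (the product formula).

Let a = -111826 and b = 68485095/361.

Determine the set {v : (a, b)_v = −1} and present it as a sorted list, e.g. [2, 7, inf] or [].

[2, 7, 11, 17, 23, 29]

Mod squares: a ≡ -111826, b ≡ 17255. Check v ∈ {∞, 2, 3, 5, 7, 11, 13, 17, 19, 23, 29}.
v=23: a=23^1·(≡14), b=23^0·(≡17) mod 23; (14|23)=-1, (17|23)=-1; (−1)^{1·0·11}·(-1)^0·(-1)^1 = -1.
v=17: a=17^1·(≡1), b=17^1·(≡7) mod 17; (1|17)=+1, (7|17)=-1; (−1)^{1·1·8}·(+1)^1·(-1)^1 = -1.
v=19: a=19^0·(≡8), b=19^-2·(≡13) mod 19; (8|19)=-1, (13|19)=-1; (−1)^{0·-2·9}·(-1)^-2·(-1)^0 = +1.
v=5: a=5^0·(≡4), b=5^1·(≡4) mod 5; (4|5)=+1, (4|5)=+1; (−1)^{0·1·2}·(+1)^1·(+1)^0 = +1.
v=7: a=7^0·(≡6), b=7^3·(≡1) mod 7; (6|7)=-1, (1|7)=+1; (−1)^{0·3·3}·(-1)^3·(+1)^0 = -1.
v=29: a=29^0·(≡27), b=29^1·(≡11) mod 29; (27|29)=-1, (11|29)=-1; (−1)^{0·1·14}·(-1)^1·(-1)^0 = -1.
v=2: v_2(a)=1, v_2(b)=0; units ≡ 7, 7 (mod 8); ε·ε+αω+βω = 1·1+1·0+0·0 ≡ 1  ⇒  (a,b)_2 = -1.
v=∞: -111826 < 0 and 17255 > 0  ⇒  (a,b)_∞ = +1.
v=3: a=3^0·(≡2), b=3^4·(≡2) mod 3; (2|3)=-1, (2|3)=-1; (−1)^{0·4·1}·(-1)^4·(-1)^0 = +1.
v=11: a=11^1·(≡9), b=11^0·(≡7) mod 11; (9|11)=+1, (7|11)=-1; (−1)^{1·0·5}·(+1)^0·(-1)^1 = -1.
v=13: a=13^1·(≡4), b=13^0·(≡12) mod 13; (4|13)=+1, (12|13)=+1; (−1)^{1·0·6}·(+1)^0·(+1)^1 = +1.
Ram(-111826, 17255) = {2, 7, 11, 17, 23, 29}; no ℚ_2-point on the conic.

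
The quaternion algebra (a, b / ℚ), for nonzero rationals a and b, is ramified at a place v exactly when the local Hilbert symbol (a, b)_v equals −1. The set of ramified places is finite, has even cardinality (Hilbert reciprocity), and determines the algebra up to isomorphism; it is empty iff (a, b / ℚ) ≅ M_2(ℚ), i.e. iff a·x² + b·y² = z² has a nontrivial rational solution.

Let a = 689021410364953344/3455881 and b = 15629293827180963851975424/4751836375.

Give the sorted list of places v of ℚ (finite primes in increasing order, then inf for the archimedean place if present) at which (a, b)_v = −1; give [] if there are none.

[11, 19]

Mod squares: a ≡ 51, b ≡ 1045. Check v ∈ {∞, 2, 3, 5, 7, 11, 13, 17, 19}.
v=17: a=17^5·(≡3), b=17^8·(≡2) mod 17; (3|17)=-1, (2|17)=+1; (−1)^{5·8·8}·(-1)^8·(+1)^5 = +1.
v=2: v_2(a)=8, v_2(b)=8; units ≡ 3, 5 (mod 8); ε·ε+αω+βω = 1·0+8·1+8·1 ≡ 0  ⇒  (a,b)_2 = +1.
v=11: a=11^-2·(≡6), b=11^-3·(≡7) mod 11; (6|11)=-1, (7|11)=-1; (−1)^{-2·-3·5}·(-1)^-3·(-1)^-2 = -1.
v=13: a=13^-4·(≡4), b=13^-4·(≡7) mod 13; (4|13)=+1, (7|13)=-1; (−1)^{-4·-4·6}·(+1)^-4·(-1)^-4 = +1.
v=∞: 51 > 0 and 1045 > 0  ⇒  (a,b)_∞ = +1.
v=19: a=19^2·(≡8), b=19^3·(≡4) mod 19; (8|19)=-1, (4|19)=+1; (−1)^{2·3·9}·(-1)^3·(+1)^2 = -1.
v=3: a=3^7·(≡2), b=3^12·(≡1) mod 3; (2|3)=-1, (1|3)=+1; (−1)^{7·12·1}·(-1)^12·(+1)^7 = +1.
v=5: a=5^0·(≡4), b=5^-3·(≡4) mod 5; (4|5)=+1, (4|5)=+1; (−1)^{0·-3·2}·(+1)^-3·(+1)^0 = +1.
v=7: a=7^4·(≡1), b=7^4·(≡1) mod 7; (1|7)=+1, (1|7)=+1; (−1)^{4·4·3}·(+1)^4·(+1)^4 = +1.
Ram(51, 1045) = {11, 19}; no ℚ_11-point on the conic.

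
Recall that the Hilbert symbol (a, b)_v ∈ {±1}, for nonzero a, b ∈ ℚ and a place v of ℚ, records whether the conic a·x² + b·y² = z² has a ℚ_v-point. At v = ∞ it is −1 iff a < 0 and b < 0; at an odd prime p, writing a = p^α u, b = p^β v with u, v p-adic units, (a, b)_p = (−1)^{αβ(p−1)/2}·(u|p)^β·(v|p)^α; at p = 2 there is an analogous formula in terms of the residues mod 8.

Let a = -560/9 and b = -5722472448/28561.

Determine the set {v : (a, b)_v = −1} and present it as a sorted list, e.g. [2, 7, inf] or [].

Mod squares: a ≡ -35, b ≡ -22. Check v ∈ {∞, 2, 3, 5, 7, 11, 13}.
v=13: a=13^0·(≡10), b=13^-4·(≡9) mod 13; (10|13)=+1, (9|13)=+1; (−1)^{0·-4·6}·(+1)^-4·(+1)^0 = +1.
v=2: v_2(a)=4, v_2(b)=17; units ≡ 5, 5 (mod 8); ε·ε+αω+βω = 0·0+4·1+17·1 ≡ 1  ⇒  (a,b)_2 = -1.
v=5: a=5^1·(≡2), b=5^0·(≡2) mod 5; (2|5)=-1, (2|5)=-1; (−1)^{1·0·2}·(-1)^0·(-1)^1 = -1.
v=∞: -35 < 0 and -22 < 0  ⇒  (a,b)_∞ = -1.
v=11: a=11^0·(≡5), b=11^1·(≡5) mod 11; (5|11)=+1, (5|11)=+1; (−1)^{0·1·5}·(+1)^1·(+1)^0 = +1.
v=7: a=7^1·(≡2), b=7^2·(≡6) mod 7; (2|7)=+1, (6|7)=-1; (−1)^{1·2·3}·(+1)^2·(-1)^1 = -1.
v=3: a=3^-2·(≡1), b=3^4·(≡2) mod 3; (1|3)=+1, (2|3)=-1; (−1)^{-2·4·1}·(+1)^4·(-1)^-2 = +1.
|Ram(-35, -22)| = 4, even; anisotropic at {2, 5, 7, ∞}.

[2, 5, 7, inf]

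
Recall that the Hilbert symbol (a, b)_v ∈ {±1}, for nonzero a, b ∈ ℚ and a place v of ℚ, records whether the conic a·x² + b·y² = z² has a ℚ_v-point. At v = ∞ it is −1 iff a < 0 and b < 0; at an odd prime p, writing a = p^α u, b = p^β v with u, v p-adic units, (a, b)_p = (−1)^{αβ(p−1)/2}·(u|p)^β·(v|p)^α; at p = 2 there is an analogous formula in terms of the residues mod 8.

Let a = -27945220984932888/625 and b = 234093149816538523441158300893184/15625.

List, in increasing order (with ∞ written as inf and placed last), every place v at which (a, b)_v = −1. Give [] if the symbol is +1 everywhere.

(a, b) ≡ (-67427542, 7714) mod (ℚ^×)²; places V = {2, 3, 5, 7, 13, 17, 19, 29, 31, 37, ∞}.
(a,b)_37: α=1, u≡6; β=2, v≡31 (mod 37); (6|37)=-1, (31|37)=-1; sign (−1)^0·-1^2·-1^1 = -1.
(a,b)_31: α=1, u≡20; β=2, v≡3 (mod 31); (20|31)=+1, (3|31)=-1; sign (−1)^0·+1^2·-1^1 = -1.
(a,b)_2: α=3, β=23; u≡5, v≡1 (mod 8); ε(u)ε(v)=0·0, αω(v)=3·0, βω(u)=23·1; sum ≡ 1  ⇒  -1.
(a,b)_13: α=3, u≡8; β=2, v≡5 (mod 13); (8|13)=-1, (5|13)=-1; sign (−1)^0·-1^2·-1^3 = -1.
(a,b)_3: α=6, u≡2; β=2, v≡1 (mod 3); (2|3)=-1, (1|3)=+1; sign (−1)^0·-1^2·+1^6 = +1.
(a,b)_29: α=2, u≡8; β=5, v≡5 (mod 29); (8|29)=-1, (5|29)=+1; sign (−1)^0·-1^5·+1^2 = -1.
(a,b)_17: α=1, u≡12; β=2, v≡2 (mod 17); (12|17)=-1, (2|17)=+1; sign (−1)^0·-1^2·+1^1 = +1.
(a,b)_∞: sgn(-67427542)=−, sgn(7714)=+, so +1.
(a,b)_7: α=1, u≡3; β=3, v≡5 (mod 7); (3|7)=-1, (5|7)=-1; sign (−1)^1·-1^3·-1^1 = -1.
(a,b)_19: α=1, u≡14; β=3, v≡9 (mod 19); (14|19)=-1, (9|19)=+1; sign (−1)^1·-1^3·+1^1 = +1.
(a,b)_5: α=-4, u≡2; β=-6, v≡4 (mod 5); (2|5)=-1, (4|5)=+1; sign (−1)^0·-1^-6·+1^-4 = +1.
(-67427542, 7714 / ℚ) ramifies at {2, 7, 13, 29, 31, 37}: a division algebra.

[2, 7, 13, 29, 31, 37]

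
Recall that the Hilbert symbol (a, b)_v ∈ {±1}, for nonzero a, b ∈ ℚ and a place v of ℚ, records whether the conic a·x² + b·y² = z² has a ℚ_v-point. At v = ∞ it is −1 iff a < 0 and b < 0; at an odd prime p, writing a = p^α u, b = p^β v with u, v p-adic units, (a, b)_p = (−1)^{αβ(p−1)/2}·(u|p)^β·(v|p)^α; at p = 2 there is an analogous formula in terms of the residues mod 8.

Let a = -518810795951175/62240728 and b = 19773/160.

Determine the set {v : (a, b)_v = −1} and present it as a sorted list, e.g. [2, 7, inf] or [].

Mod squares: a ≡ -154, b ≡ 130. Check v ∈ {∞, 2, 3, 5, 7, 11, 13, 17, 29, 53}.
v=3: a=3^2·(≡2), b=3^2·(≡1) mod 3; (2|3)=-1, (1|3)=+1; (−1)^{2·2·1}·(-1)^2·(+1)^2 = +1.
v=7: a=7^5·(≡6), b=7^0·(≡2) mod 7; (6|7)=-1, (2|7)=+1; (−1)^{5·0·3}·(-1)^0·(+1)^5 = +1.
v=13: a=13^2·(≡6), b=13^3·(≡12) mod 13; (6|13)=-1, (12|13)=+1; (−1)^{2·3·6}·(-1)^3·(+1)^2 = -1.
v=53: a=53^2·(≡5), b=53^0·(≡4) mod 53; (5|53)=-1, (4|53)=+1; (−1)^{2·0·26}·(-1)^0·(+1)^2 = +1.
v=∞: -154 < 0 and 130 > 0  ⇒  (a,b)_∞ = +1.
v=17: a=17^2·(≡8), b=17^0·(≡10) mod 17; (8|17)=+1, (10|17)=-1; (−1)^{2·0·8}·(+1)^0·(-1)^2 = +1.
v=2: v_2(a)=-3, v_2(b)=-5; units ≡ 3, 1 (mod 8); ε·ε+αω+βω = 1·0+-3·0+-5·1 ≡ 1  ⇒  (a,b)_2 = -1.
v=29: a=29^-4·(≡22), b=29^0·(≡19) mod 29; (22|29)=+1, (19|29)=-1; (−1)^{-4·0·14}·(+1)^0·(-1)^-4 = +1.
v=5: a=5^2·(≡1), b=5^-1·(≡4) mod 5; (1|5)=+1, (4|5)=+1; (−1)^{2·-1·2}·(+1)^-1·(+1)^2 = +1.
v=11: a=11^-1·(≡10), b=11^0·(≡1) mod 11; (10|11)=-1, (1|11)=+1; (−1)^{-1·0·5}·(-1)^0·(+1)^-1 = +1.
(-154, 130 / ℚ) ramifies at {2, 13}: a division algebra.

[2, 13]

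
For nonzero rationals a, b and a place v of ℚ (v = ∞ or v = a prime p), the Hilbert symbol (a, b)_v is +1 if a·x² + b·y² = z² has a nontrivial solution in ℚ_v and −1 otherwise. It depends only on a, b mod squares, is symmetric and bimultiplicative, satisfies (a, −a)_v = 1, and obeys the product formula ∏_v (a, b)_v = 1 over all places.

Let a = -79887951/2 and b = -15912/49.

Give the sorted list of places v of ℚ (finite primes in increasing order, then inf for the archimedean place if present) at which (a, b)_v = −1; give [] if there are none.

(a, b) ≡ (-16302, -442) mod (ℚ^×)²; places V = {2, 3, 7, 11, 13, 17, 19, ∞}.
(a,b)_11: α=3, u≡3; β=0, v≡1 (mod 11); (3|11)=+1, (1|11)=+1; sign (−1)^0·+1^0·+1^3 = +1.
(a,b)_∞: sgn(-16302)=−, sgn(-442)=−, so -1.
(a,b)_17: α=0, u≡15; β=1, v≡9 (mod 17); (15|17)=+1, (9|17)=+1; sign (−1)^0·+1^1·+1^0 = +1.
(a,b)_3: α=5, u≡2; β=2, v≡2 (mod 3); (2|3)=-1, (2|3)=-1; sign (−1)^0·-1^2·-1^5 = -1.
(a,b)_13: α=1, u≡8; β=1, v≡5 (mod 13); (8|13)=-1, (5|13)=-1; sign (−1)^0·-1^1·-1^1 = +1.
(a,b)_7: α=0, u≡2; β=-2, v≡6 (mod 7); (2|7)=+1, (6|7)=-1; sign (−1)^0·+1^-2·-1^0 = +1.
(a,b)_19: α=1, u≡7; β=0, v≡13 (mod 19); (7|19)=+1, (13|19)=-1; sign (−1)^0·+1^0·-1^1 = -1.
(a,b)_2: α=-1, β=3; u≡1, v≡3 (mod 8); ε(u)ε(v)=0·1, αω(v)=-1·1, βω(u)=3·0; sum ≡ 1  ⇒  -1.
(-16302, -442 / ℚ) ramifies at {2, 3, 19, ∞}: a division algebra.

[2, 3, 19, inf]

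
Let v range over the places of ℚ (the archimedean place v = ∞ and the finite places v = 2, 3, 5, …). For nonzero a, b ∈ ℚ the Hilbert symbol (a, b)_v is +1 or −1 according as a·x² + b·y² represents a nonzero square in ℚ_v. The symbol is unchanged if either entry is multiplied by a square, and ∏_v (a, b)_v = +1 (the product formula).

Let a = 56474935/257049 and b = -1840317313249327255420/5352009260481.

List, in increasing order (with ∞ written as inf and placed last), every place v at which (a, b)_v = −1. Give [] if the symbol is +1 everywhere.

[5, 7, 17, 19]

Mod squares: a ≡ 1615, b ≡ -3606295. Check v ∈ {∞, 2, 3, 5, 7, 11, 13, 17, 19, 29}.
v=∞: 1615 > 0 and -3606295 < 0  ⇒  (a,b)_∞ = +1.
v=7: a=7^0·(≡3), b=7^1·(≡4) mod 7; (3|7)=-1, (4|7)=+1; (−1)^{0·1·3}·(-1)^1·(+1)^0 = -1.
v=5: a=5^1·(≡3), b=5^1·(≡1) mod 5; (3|5)=-1, (1|5)=+1; (−1)^{1·1·2}·(-1)^1·(+1)^1 = -1.
v=2: v_2(a)=0, v_2(b)=2; units ≡ 7, 1 (mod 8); ε·ε+αω+βω = 1·0+0·0+2·0 ≡ 0  ⇒  (a,b)_2 = +1.
v=3: a=3^-2·(≡1), b=3^-8·(≡2) mod 3; (1|3)=+1, (2|3)=-1; (−1)^{-2·-8·1}·(+1)^-8·(-1)^-2 = +1.
v=13: a=13^-4·(≡4), b=13^-8·(≡3) mod 13; (4|13)=+1, (3|13)=+1; (−1)^{-4·-8·6}·(+1)^-8·(+1)^-4 = +1.
v=17: a=17^3·(≡6), b=17^7·(≡15) mod 17; (6|17)=-1, (15|17)=+1; (−1)^{3·7·8}·(-1)^7·(+1)^3 = -1.
v=11: a=11^2·(≡5), b=11^5·(≡10) mod 11; (5|11)=+1, (10|11)=-1; (−1)^{2·5·5}·(+1)^5·(-1)^2 = +1.
v=29: a=29^0·(≡6), b=29^1·(≡11) mod 29; (6|29)=+1, (11|29)=-1; (−1)^{0·1·14}·(+1)^1·(-1)^0 = +1.
v=19: a=19^1·(≡7), b=19^3·(≡1) mod 19; (7|19)=+1, (1|19)=+1; (−1)^{1·3·9}·(+1)^3·(+1)^1 = -1.
Ram(1615, -3606295) = {5, 7, 17, 19}; no ℚ_5-point on the conic.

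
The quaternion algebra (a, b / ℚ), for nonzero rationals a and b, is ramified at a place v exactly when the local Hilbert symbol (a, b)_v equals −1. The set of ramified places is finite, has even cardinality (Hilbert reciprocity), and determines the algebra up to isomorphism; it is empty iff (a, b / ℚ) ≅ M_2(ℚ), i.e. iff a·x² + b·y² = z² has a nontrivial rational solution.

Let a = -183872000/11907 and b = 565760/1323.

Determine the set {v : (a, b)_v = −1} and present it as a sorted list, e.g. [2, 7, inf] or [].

[2, 5]

(a, b) ≡ (-510, 6630) mod (ℚ^×)²; places V = {2, 3, 5, 7, 13, 17, ∞}.
(a,b)_7: α=-2, u≡2; β=-2, v≡1 (mod 7); (2|7)=+1, (1|7)=+1; sign (−1)^0·+1^-2·+1^-2 = +1.
(a,b)_17: α=1, u≡9; β=1, v≡2 (mod 17); (9|17)=+1, (2|17)=+1; sign (−1)^0·+1^1·+1^1 = +1.
(a,b)_3: α=-5, u≡1; β=-3, v≡2 (mod 3); (1|3)=+1, (2|3)=-1; sign (−1)^1·+1^-3·-1^-5 = +1.
(a,b)_13: α=2, u≡4; β=1, v≡10 (mod 13); (4|13)=+1, (10|13)=+1; sign (−1)^0·+1^1·+1^2 = +1.
(a,b)_5: α=3, u≡2; β=1, v≡4 (mod 5); (2|5)=-1, (4|5)=+1; sign (−1)^0·-1^1·+1^3 = -1.
(a,b)_∞: sgn(-510)=−, sgn(6630)=+, so +1.
(a,b)_2: α=9, β=9; u≡1, v≡3 (mod 8); ε(u)ε(v)=0·1, αω(v)=9·1, βω(u)=9·0; sum ≡ 1  ⇒  -1.
(-510, 6630 / ℚ) ramifies at {2, 5}: a division algebra.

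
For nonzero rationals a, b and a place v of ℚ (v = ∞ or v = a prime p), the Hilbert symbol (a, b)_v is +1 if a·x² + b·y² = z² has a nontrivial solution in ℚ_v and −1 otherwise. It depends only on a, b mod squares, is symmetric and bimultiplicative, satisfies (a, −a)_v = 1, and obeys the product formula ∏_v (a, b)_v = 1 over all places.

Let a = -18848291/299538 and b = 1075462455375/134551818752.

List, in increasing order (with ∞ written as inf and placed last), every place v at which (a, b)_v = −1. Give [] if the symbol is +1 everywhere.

Mod squares: a ≡ -22, b ≡ 1870. Check v ∈ {∞, 2, 3, 5, 7, 11, 13, 17, 19, 29, 43}.
v=∞: -22 < 0 and 1870 > 0  ⇒  (a,b)_∞ = +1.
v=5: a=5^0·(≡3), b=5^3·(≡4) mod 5; (3|5)=-1, (4|5)=+1; (−1)^{0·3·2}·(-1)^3·(+1)^0 = -1.
v=17: a=17^2·(≡12), b=17^3·(≡15) mod 17; (12|17)=-1, (15|17)=+1; (−1)^{2·3·8}·(-1)^3·(+1)^2 = -1.
v=11: a=11^3·(≡5), b=11^1·(≡1) mod 11; (5|11)=+1, (1|11)=+1; (−1)^{3·1·5}·(+1)^1·(+1)^3 = -1.
v=7: a=7^2·(≡5), b=7^2·(≡4) mod 7; (5|7)=-1, (4|7)=+1; (−1)^{2·2·3}·(-1)^2·(+1)^2 = +1.
v=2: v_2(a)=-1, v_2(b)=-9; units ≡ 5, 7 (mod 8); ε·ε+αω+βω = 0·1+-1·0+-9·1 ≡ 1  ⇒  (a,b)_2 = -1.
v=3: a=3^-4·(≡2), b=3^2·(≡1) mod 3; (2|3)=-1, (1|3)=+1; (−1)^{-4·2·1}·(-1)^2·(+1)^-4 = +1.
v=13: a=13^0·(≡9), b=13^-2·(≡7) mod 13; (9|13)=+1, (7|13)=-1; (−1)^{0·-2·6}·(+1)^-2·(-1)^0 = +1.
v=43: a=43^-2·(≡23), b=43^-2·(≡16) mod 43; (23|43)=+1, (16|43)=+1; (−1)^{-2·-2·21}·(+1)^-2·(+1)^-2 = +1.
v=19: a=19^0·(≡17), b=19^2·(≡14) mod 19; (17|19)=+1, (14|19)=-1; (−1)^{0·2·9}·(+1)^2·(-1)^0 = +1.
v=29: a=29^0·(≡20), b=29^-2·(≡10) mod 29; (20|29)=+1, (10|29)=-1; (−1)^{0·-2·14}·(+1)^-2·(-1)^0 = +1.
|Ram(-22, 1870)| = 4, even; anisotropic at {2, 5, 11, 17}.

[2, 5, 11, 17]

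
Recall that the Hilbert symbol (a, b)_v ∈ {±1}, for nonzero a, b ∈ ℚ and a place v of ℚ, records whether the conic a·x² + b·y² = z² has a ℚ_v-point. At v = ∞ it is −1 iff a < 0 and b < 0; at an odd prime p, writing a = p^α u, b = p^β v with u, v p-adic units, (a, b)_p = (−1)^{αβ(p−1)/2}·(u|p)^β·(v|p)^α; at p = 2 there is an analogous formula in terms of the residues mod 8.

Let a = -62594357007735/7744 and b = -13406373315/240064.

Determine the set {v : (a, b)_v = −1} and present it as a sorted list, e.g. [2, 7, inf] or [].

[3, 7, 31, inf]

(a, b) ≡ (-99015, -552885) mod (ℚ^×)²; places V = {2, 3, 5, 7, 11, 17, 23, 29, 31, 41, ∞}.
(a,b)_∞: sgn(-99015)=−, sgn(-552885)=−, so -1.
(a,b)_7: α=1, u≡1; β=0, v≡6 (mod 7); (1|7)=+1, (6|7)=-1; sign (−1)^0·+1^0·-1^1 = -1.
(a,b)_29: α=2, u≡6; β=1, v≡2 (mod 29); (6|29)=+1, (2|29)=-1; sign (−1)^0·+1^1·-1^2 = +1.
(a,b)_11: α=-2, u≡7; β=-2, v≡7 (mod 11); (7|11)=-1, (7|11)=-1; sign (−1)^0·-1^-2·-1^-2 = +1.
(a,b)_23: α=1, u≡19; β=0, v≡3 (mod 23); (19|23)=-1, (3|23)=+1; sign (−1)^0·-1^0·+1^1 = +1.
(a,b)_3: α=3, u≡1; β=3, v≡1 (mod 3); (1|3)=+1, (1|3)=+1; sign (−1)^1·+1^3·+1^3 = -1.
(a,b)_31: α=0, u≡11; β=-1, v≡12 (mod 31); (11|31)=-1, (12|31)=-1; sign (−1)^0·-1^-1·-1^0 = -1.
(a,b)_5: α=1, u≡2; β=1, v≡3 (mod 5); (2|5)=-1, (3|5)=-1; sign (−1)^0·-1^1·-1^1 = +1.
(a,b)_2: α=-6, β=-6; u≡1, v≡3 (mod 8); ε(u)ε(v)=0·1, αω(v)=-6·1, βω(u)=-6·0; sum ≡ 0  ⇒  +1.
(a,b)_17: α=4, u≡12; β=4, v≡12 (mod 17); (12|17)=-1, (12|17)=-1; sign (−1)^0·-1^4·-1^4 = +1.
(a,b)_41: α=1, u≡2; β=1, v≡23 (mod 41); (2|41)=+1, (23|41)=+1; sign (−1)^0·+1^1·+1^1 = +1.
(-99015, -552885 / ℚ) ramifies at {3, 7, 31, ∞}: a division algebra.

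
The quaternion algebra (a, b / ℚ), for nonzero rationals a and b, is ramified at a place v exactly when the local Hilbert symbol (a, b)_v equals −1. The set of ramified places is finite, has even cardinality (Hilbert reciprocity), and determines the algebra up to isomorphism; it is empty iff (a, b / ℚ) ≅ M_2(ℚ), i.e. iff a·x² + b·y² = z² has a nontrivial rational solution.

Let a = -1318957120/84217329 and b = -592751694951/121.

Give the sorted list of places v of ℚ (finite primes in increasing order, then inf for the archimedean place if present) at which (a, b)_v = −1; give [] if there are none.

Mod squares: a ≡ -145, b ≡ -551. Check v ∈ {∞, 2, 3, 5, 7, 11, 13, 19, 23, 29}.
v=2: v_2(a)=6, v_2(b)=0; units ≡ 7, 1 (mod 8); ε·ε+αω+βω = 1·0+6·0+0·0 ≡ 0  ⇒  (a,b)_2 = +1.
v=∞: -145 < 0 and -551 < 0  ⇒  (a,b)_∞ = -1.
v=3: a=3^-2·(≡2), b=3^2·(≡1) mod 3; (2|3)=-1, (1|3)=+1; (−1)^{-2·2·1}·(-1)^2·(+1)^-2 = +1.
v=5: a=5^1·(≡4), b=5^0·(≡4) mod 5; (4|5)=+1, (4|5)=+1; (−1)^{1·0·2}·(+1)^0·(+1)^1 = +1.
v=13: a=13^2·(≡5), b=13^2·(≡2) mod 13; (5|13)=-1, (2|13)=-1; (−1)^{2·2·6}·(-1)^2·(-1)^2 = +1.
v=23: a=23^-2·(≡8), b=23^0·(≡4) mod 23; (8|23)=+1, (4|23)=+1; (−1)^{-2·0·11}·(+1)^0·(+1)^-2 = +1.
v=7: a=7^-2·(≡4), b=7^0·(≡2) mod 7; (4|7)=+1, (2|7)=+1; (−1)^{-2·0·3}·(+1)^0·(+1)^-2 = +1.
v=19: a=19^-2·(≡6), b=19^1·(≡5) mod 19; (6|19)=+1, (5|19)=+1; (−1)^{-2·1·9}·(+1)^1·(+1)^-2 = +1.
v=11: a=11^0·(≡4), b=11^-2·(≡2) mod 11; (4|11)=+1, (2|11)=-1; (−1)^{0·-2·5}·(+1)^-2·(-1)^0 = +1.
v=29: a=29^3·(≡28), b=29^5·(≡26) mod 29; (28|29)=+1, (26|29)=-1; (−1)^{3·5·14}·(+1)^5·(-1)^3 = -1.
(-145, -551 / ℚ) ramifies at {29, ∞}: a division algebra.

[29, inf]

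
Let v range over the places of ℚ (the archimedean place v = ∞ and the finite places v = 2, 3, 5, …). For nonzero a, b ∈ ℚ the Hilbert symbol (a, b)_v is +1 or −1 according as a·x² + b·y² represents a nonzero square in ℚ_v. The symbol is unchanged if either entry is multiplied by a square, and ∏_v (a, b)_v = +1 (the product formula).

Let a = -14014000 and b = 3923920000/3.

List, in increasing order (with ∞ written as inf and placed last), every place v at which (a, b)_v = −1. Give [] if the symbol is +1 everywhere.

(a, b) ≡ (-715, 6006) mod (ℚ^×)²; places V = {2, 3, 5, 7, 11, 13, ∞}.
(a,b)_3: α=0, u≡2; β=-1, v≡1 (mod 3); (2|3)=-1, (1|3)=+1; sign (−1)^0·-1^-1·+1^0 = -1.
(a,b)_2: α=4, β=7; u≡5, v≡3 (mod 8); ε(u)ε(v)=0·1, αω(v)=4·1, βω(u)=7·1; sum ≡ 1  ⇒  -1.
(a,b)_11: α=1, u≡9; β=1, v≡7 (mod 11); (9|11)=+1, (7|11)=-1; sign (−1)^1·+1^1·-1^1 = +1.
(a,b)_5: α=3, u≡3; β=4, v≡4 (mod 5); (3|5)=-1, (4|5)=+1; sign (−1)^0·-1^4·+1^3 = +1.
(a,b)_13: α=1, u≡12; β=1, v≡11 (mod 13); (12|13)=+1, (11|13)=-1; sign (−1)^0·+1^1·-1^1 = -1.
(a,b)_∞: sgn(-715)=−, sgn(6006)=+, so +1.
(a,b)_7: α=2, u≡6; β=3, v≡4 (mod 7); (6|7)=-1, (4|7)=+1; sign (−1)^0·-1^3·+1^2 = -1.
(-715, 6006 / ℚ) ramifies at {2, 3, 7, 13}: a division algebra.

[2, 3, 7, 13]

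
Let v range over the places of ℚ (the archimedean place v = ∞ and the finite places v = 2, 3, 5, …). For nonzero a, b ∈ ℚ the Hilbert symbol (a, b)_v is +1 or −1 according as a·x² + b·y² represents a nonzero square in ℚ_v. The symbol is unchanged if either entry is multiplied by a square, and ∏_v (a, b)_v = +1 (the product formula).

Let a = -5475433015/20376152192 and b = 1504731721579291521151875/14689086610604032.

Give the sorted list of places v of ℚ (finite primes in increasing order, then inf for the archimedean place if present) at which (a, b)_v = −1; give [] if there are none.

[11, 29]

(a, b) ≡ (-71630, 157586) mod (ℚ^×)²; places V = {2, 3, 5, 11, 13, 17, 19, 23, 29, 31, 37, ∞}.
(a,b)_23: α=2, u≡11; β=4, v≡16 (mod 23); (11|23)=-1, (16|23)=+1; sign (−1)^0·-1^4·+1^2 = +1.
(a,b)_31: α=-2, u≡24; β=-2, v≡23 (mod 31); (24|31)=-1, (23|31)=-1; sign (−1)^0·-1^-2·-1^-2 = +1.
(a,b)_29: α=1, u≡20; β=3, v≡19 (mod 29); (20|29)=+1, (19|29)=-1; sign (−1)^0·+1^3·-1^1 = -1.
(a,b)_37: α=-2, u≡22; β=-2, v≡9 (mod 37); (22|37)=-1, (9|37)=+1; sign (−1)^0·-1^-2·+1^-2 = +1.
(a,b)_5: α=1, u≡1; β=4, v≡4 (mod 5); (1|5)=+1, (4|5)=+1; sign (−1)^0·+1^4·+1^1 = +1.
(a,b)_13: α=1, u≡11; β=3, v≡7 (mod 13); (11|13)=-1, (7|13)=-1; sign (−1)^0·-1^3·-1^1 = +1.
(a,b)_∞: sgn(-71630)=−, sgn(157586)=+, so +1.
(a,b)_2: α=-7, β=-23; u≡1, v≡1 (mod 8); ε(u)ε(v)=0·0, αω(v)=-7·0, βω(u)=-23·0; sum ≡ 0  ⇒  +1.
(a,b)_19: α=1, u≡17; β=3, v≡3 (mod 19); (17|19)=+1, (3|19)=-1; sign (−1)^1·+1^3·-1^1 = +1.
(a,b)_17: α=2, u≡15; β=2, v≡15 (mod 17); (15|17)=+1, (15|17)=+1; sign (−1)^0·+1^2·+1^2 = +1.
(a,b)_3: α=0, u≡1; β=4, v≡2 (mod 3); (1|3)=+1, (2|3)=-1; sign (−1)^0·+1^4·-1^0 = +1.
(a,b)_11: α=-2, u≡10; β=-3, v≡1 (mod 11); (10|11)=-1, (1|11)=+1; sign (−1)^0·-1^-3·+1^-2 = -1.
|Ram(-71630, 157586)| = 2, even; anisotropic at {11, 29}.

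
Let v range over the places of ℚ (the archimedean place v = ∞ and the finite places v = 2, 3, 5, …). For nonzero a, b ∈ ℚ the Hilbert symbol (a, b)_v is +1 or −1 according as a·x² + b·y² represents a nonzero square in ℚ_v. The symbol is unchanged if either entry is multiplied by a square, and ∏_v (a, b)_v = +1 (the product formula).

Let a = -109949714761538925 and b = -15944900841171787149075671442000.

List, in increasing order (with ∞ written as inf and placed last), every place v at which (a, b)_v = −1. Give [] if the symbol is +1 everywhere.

[2, 5, 13, 19, 23, 29, 37, inf]

Mod squares: a ≡ -2800733, b ≡ -66045. Check v ∈ {∞, 2, 3, 5, 7, 13, 17, 19, 23, 29, 37}.
v=2: v_2(a)=0, v_2(b)=4; units ≡ 3, 3 (mod 8); ε·ε+αω+βω = 1·1+0·1+4·1 ≡ 1  ⇒  (a,b)_2 = -1.
v=∞: -2800733 < 0 and -66045 < 0  ⇒  (a,b)_∞ = -1.
v=7: a=7^2·(≡4), b=7^5·(≡2) mod 7; (4|7)=+1, (2|7)=+1; (−1)^{2·5·3}·(+1)^5·(+1)^2 = +1.
v=5: a=5^2·(≡3), b=5^3·(≡4) mod 5; (3|5)=-1, (4|5)=+1; (−1)^{2·3·2}·(-1)^3·(+1)^2 = -1.
v=37: a=37^2·(≡13), b=37^3·(≡16) mod 37; (13|37)=-1, (16|37)=+1; (−1)^{2·3·18}·(-1)^3·(+1)^2 = -1.
v=3: a=3^4·(≡1), b=3^5·(≡2) mod 3; (1|3)=+1, (2|3)=-1; (−1)^{4·5·1}·(+1)^5·(-1)^4 = +1.
v=19: a=19^1·(≡12), b=19^2·(≡15) mod 19; (12|19)=-1, (15|19)=-1; (−1)^{1·2·9}·(-1)^2·(-1)^1 = -1.
v=17: a=17^3·(≡4), b=17^5·(≡8) mod 17; (4|17)=+1, (8|17)=+1; (−1)^{3·5·8}·(+1)^5·(+1)^3 = +1.
v=13: a=13^1·(≡6), b=13^2·(≡2) mod 13; (6|13)=-1, (2|13)=-1; (−1)^{1·2·6}·(-1)^2·(-1)^1 = -1.
v=29: a=29^1·(≡5), b=29^2·(≡14) mod 29; (5|29)=+1, (14|29)=-1; (−1)^{1·2·14}·(+1)^2·(-1)^1 = -1.
v=23: a=23^1·(≡20), b=23^2·(≡19) mod 23; (20|23)=-1, (19|23)=-1; (−1)^{1·2·11}·(-1)^2·(-1)^1 = -1.
(-2800733, -66045 / ℚ) ramifies at {2, 5, 13, 19, 23, 29, 37, ∞}: a division algebra.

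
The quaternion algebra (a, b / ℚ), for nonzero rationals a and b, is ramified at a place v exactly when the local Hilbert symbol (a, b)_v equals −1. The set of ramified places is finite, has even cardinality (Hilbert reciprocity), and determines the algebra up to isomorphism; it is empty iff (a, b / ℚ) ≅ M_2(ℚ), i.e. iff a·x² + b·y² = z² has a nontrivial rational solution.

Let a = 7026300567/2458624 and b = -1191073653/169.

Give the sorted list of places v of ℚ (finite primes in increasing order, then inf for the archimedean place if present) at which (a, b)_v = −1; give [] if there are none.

[2, 7, 19, 23]

Mod squares: a ≡ 4807, b ≡ -77. Check v ∈ {∞, 2, 3, 7, 11, 13, 19, 23, 31}.
v=∞: 4807 > 0 and -77 < 0  ⇒  (a,b)_∞ = +1.
v=3: a=3^2·(≡1), b=3^4·(≡1) mod 3; (1|3)=+1, (1|3)=+1; (−1)^{2·4·1}·(+1)^4·(+1)^2 = +1.
v=7: a=7^-4·(≡3), b=7^1·(≡3) mod 7; (3|7)=-1, (3|7)=-1; (−1)^{-4·1·3}·(-1)^1·(-1)^-4 = -1.
v=23: a=23^1·(≡1), b=23^2·(≡15) mod 23; (1|23)=+1, (15|23)=-1; (−1)^{1·2·11}·(+1)^2·(-1)^1 = -1.
v=11: a=11^1·(≡10), b=11^1·(≡3) mod 11; (10|11)=-1, (3|11)=+1; (−1)^{1·1·5}·(-1)^1·(+1)^1 = +1.
v=2: v_2(a)=-10, v_2(b)=0; units ≡ 7, 3 (mod 8); ε·ε+αω+βω = 1·1+-10·1+0·0 ≡ 1  ⇒  (a,b)_2 = -1.
v=13: a=13^2·(≡12), b=13^-2·(≡10) mod 13; (12|13)=+1, (10|13)=+1; (−1)^{2·-2·6}·(+1)^-2·(+1)^2 = +1.
v=19: a=19^1·(≡17), b=19^2·(≡2) mod 19; (17|19)=+1, (2|19)=-1; (−1)^{1·2·9}·(+1)^2·(-1)^1 = -1.
v=31: a=31^2·(≡18), b=31^0·(≡5) mod 31; (18|31)=+1, (5|31)=+1; (−1)^{2·0·15}·(+1)^0·(+1)^2 = +1.
(4807, -77 / ℚ) ramifies at {2, 7, 19, 23}: a division algebra.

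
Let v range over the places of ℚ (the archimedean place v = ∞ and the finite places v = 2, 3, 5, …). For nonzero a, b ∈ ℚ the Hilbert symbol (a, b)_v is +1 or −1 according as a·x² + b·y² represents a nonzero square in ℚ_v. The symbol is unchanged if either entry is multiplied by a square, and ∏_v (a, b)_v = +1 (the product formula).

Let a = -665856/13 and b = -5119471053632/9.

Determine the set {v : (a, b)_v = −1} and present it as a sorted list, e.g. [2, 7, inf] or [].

(a, b) ≡ (-13, -2800733) mod (ℚ^×)²; places V = {2, 3, 13, 17, 19, 23, 29, ∞}.
(a,b)_2: α=8, β=6; u≡3, v≡3 (mod 8); ε(u)ε(v)=1·1, αω(v)=8·1, βω(u)=6·1; sum ≡ 1  ⇒  -1.
(a,b)_17: α=2, u≡15; β=1, v≡16 (mod 17); (15|17)=+1, (16|17)=+1; sign (−1)^0·+1^1·+1^2 = +1.
(a,b)_13: α=-1, u≡4; β=5, v≡2 (mod 13); (4|13)=+1, (2|13)=-1; sign (−1)^0·+1^5·-1^-1 = -1.
(a,b)_19: α=0, u≡16; β=1, v≡14 (mod 19); (16|19)=+1, (14|19)=-1; sign (−1)^0·+1^1·-1^0 = +1.
(a,b)_3: α=2, u≡2; β=-2, v≡1 (mod 3); (2|3)=-1, (1|3)=+1; sign (−1)^0·-1^-2·+1^2 = +1.
(a,b)_23: α=0, u≡19; β=1, v≡21 (mod 23); (19|23)=-1, (21|23)=-1; sign (−1)^0·-1^1·-1^0 = -1.
(a,b)_∞: sgn(-13)=−, sgn(-2800733)=−, so -1.
(a,b)_29: α=0, u≡1; β=1, v≡9 (mod 29); (1|29)=+1, (9|29)=+1; sign (−1)^0·+1^1·+1^0 = +1.
(-13, -2800733 / ℚ) ramifies at {2, 13, 23, ∞}: a division algebra.

[2, 13, 23, inf]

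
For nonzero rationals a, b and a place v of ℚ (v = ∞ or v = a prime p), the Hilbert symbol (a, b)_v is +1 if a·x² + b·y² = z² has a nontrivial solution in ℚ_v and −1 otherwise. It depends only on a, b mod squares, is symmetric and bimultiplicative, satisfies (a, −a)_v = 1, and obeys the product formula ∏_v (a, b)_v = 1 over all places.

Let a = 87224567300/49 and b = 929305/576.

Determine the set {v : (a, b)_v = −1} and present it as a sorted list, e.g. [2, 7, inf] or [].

Mod squares: a ≡ 17, b ≡ 1105. Check v ∈ {∞, 2, 3, 5, 7, 13, 17, 19, 29}.
v=29: a=29^2·(≡14), b=29^2·(≡21) mod 29; (14|29)=-1, (21|29)=-1; (−1)^{2·2·14}·(-1)^2·(-1)^2 = +1.
v=17: a=17^1·(≡2), b=17^1·(≡12) mod 17; (2|17)=+1, (12|17)=-1; (−1)^{1·1·8}·(+1)^1·(-1)^1 = -1.
v=13: a=13^2·(≡12), b=13^1·(≡6) mod 13; (12|13)=+1, (6|13)=-1; (−1)^{2·1·6}·(+1)^1·(-1)^2 = +1.
v=7: a=7^-2·(≡3), b=7^0·(≡3) mod 7; (3|7)=-1, (3|7)=-1; (−1)^{-2·0·3}·(-1)^0·(-1)^-2 = +1.
v=5: a=5^2·(≡3), b=5^1·(≡1) mod 5; (3|5)=-1, (1|5)=+1; (−1)^{2·1·2}·(-1)^1·(+1)^2 = -1.
v=19: a=19^2·(≡16), b=19^0·(≡12) mod 19; (16|19)=+1, (12|19)=-1; (−1)^{2·0·9}·(+1)^0·(-1)^2 = +1.
v=2: v_2(a)=2, v_2(b)=-6; units ≡ 1, 1 (mod 8); ε·ε+αω+βω = 0·0+2·0+-6·0 ≡ 0  ⇒  (a,b)_2 = +1.
v=3: a=3^0·(≡2), b=3^-2·(≡1) mod 3; (2|3)=-1, (1|3)=+1; (−1)^{0·-2·1}·(-1)^-2·(+1)^0 = +1.
v=∞: 17 > 0 and 1105 > 0  ⇒  (a,b)_∞ = +1.
Ram(17, 1105) = {5, 17}; no ℚ_5-point on the conic.

[5, 17]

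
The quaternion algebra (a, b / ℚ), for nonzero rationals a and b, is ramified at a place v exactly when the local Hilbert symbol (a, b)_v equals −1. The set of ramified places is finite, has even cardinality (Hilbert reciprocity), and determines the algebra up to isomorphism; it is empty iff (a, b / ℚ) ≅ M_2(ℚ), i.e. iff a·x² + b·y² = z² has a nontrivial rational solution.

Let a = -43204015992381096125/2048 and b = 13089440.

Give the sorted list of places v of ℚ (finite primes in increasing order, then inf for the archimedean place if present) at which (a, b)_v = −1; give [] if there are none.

[29, 31]

(a, b) ≡ (-10, 818090) mod (ℚ^×)²; places V = {2, 5, 7, 13, 17, 23, 29, 31, 41, ∞}.
(a,b)_23: α=2, u≡4; β=0, v≡2 (mod 23); (4|23)=+1, (2|23)=+1; sign (−1)^0·+1^0·+1^2 = +1.
(a,b)_∞: sgn(-10)=−, sgn(818090)=+, so +1.
(a,b)_41: α=2, u≡23; β=0, v≡26 (mod 41); (23|41)=+1, (26|41)=-1; sign (−1)^0·+1^0·-1^2 = +1.
(a,b)_13: α=4, u≡3; β=1, v≡4 (mod 13); (3|13)=+1, (4|13)=+1; sign (−1)^0·+1^1·+1^4 = +1.
(a,b)_31: α=2, u≡17; β=1, v≡20 (mod 31); (17|31)=-1, (20|31)=+1; sign (−1)^0·-1^1·+1^2 = -1.
(a,b)_29: α=0, u≡18; β=1, v≡4 (mod 29); (18|29)=-1, (4|29)=+1; sign (−1)^0·-1^1·+1^0 = -1.
(a,b)_5: α=3, u≡2; β=1, v≡3 (mod 5); (2|5)=-1, (3|5)=-1; sign (−1)^0·-1^1·-1^3 = +1.
(a,b)_2: α=-11, β=5; u≡3, v≡5 (mod 8); ε(u)ε(v)=1·0, αω(v)=-11·1, βω(u)=5·1; sum ≡ 0  ⇒  +1.
(a,b)_7: α=2, u≡4; β=1, v≡3 (mod 7); (4|7)=+1, (3|7)=-1; sign (−1)^0·+1^1·-1^2 = +1.
(a,b)_17: α=2, u≡14; β=0, v≡1 (mod 17); (14|17)=-1, (1|17)=+1; sign (−1)^0·-1^0·+1^2 = +1.
Ram(-10, 818090) = {29, 31}; no ℚ_29-point on the conic.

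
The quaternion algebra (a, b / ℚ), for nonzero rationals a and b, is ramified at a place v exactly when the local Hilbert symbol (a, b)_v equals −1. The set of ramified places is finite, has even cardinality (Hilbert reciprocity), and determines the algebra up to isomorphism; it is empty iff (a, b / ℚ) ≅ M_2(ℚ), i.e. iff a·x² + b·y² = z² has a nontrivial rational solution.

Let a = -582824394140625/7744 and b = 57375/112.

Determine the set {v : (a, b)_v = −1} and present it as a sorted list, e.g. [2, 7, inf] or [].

(a, b) ≡ (-4641, 1785) mod (ℚ^×)²; places V = {2, 3, 5, 7, 11, 13, 17, ∞}.
(a,b)_2: α=-6, β=-4; u≡7, v≡1 (mod 8); ε(u)ε(v)=1·0, αω(v)=-6·0, βω(u)=-4·0; sum ≡ 0  ⇒  +1.
(a,b)_∞: sgn(-4641)=−, sgn(1785)=+, so +1.
(a,b)_7: α=3, u≡1; β=-1, v≡5 (mod 7); (1|7)=+1, (5|7)=-1; sign (−1)^1·+1^-1·-1^3 = +1.
(a,b)_11: α=-2, u≡5; β=0, v≡5 (mod 11); (5|11)=+1, (5|11)=+1; sign (−1)^0·+1^0·+1^-2 = +1.
(a,b)_5: α=8, u≡4; β=3, v≡2 (mod 5); (4|5)=+1, (2|5)=-1; sign (−1)^0·+1^3·-1^8 = +1.
(a,b)_13: α=1, u≡5; β=0, v≡4 (mod 13); (5|13)=-1, (4|13)=+1; sign (−1)^0·-1^0·+1^1 = +1.
(a,b)_3: α=9, u≡1; β=3, v≡1 (mod 3); (1|3)=+1, (1|3)=+1; sign (−1)^1·+1^3·+1^9 = -1.
(a,b)_17: α=1, u≡4; β=1, v≡6 (mod 17); (4|17)=+1, (6|17)=-1; sign (−1)^0·+1^1·-1^1 = -1.
Ram(-4641, 1785) = {3, 17}; no ℚ_3-point on the conic.

[3, 17]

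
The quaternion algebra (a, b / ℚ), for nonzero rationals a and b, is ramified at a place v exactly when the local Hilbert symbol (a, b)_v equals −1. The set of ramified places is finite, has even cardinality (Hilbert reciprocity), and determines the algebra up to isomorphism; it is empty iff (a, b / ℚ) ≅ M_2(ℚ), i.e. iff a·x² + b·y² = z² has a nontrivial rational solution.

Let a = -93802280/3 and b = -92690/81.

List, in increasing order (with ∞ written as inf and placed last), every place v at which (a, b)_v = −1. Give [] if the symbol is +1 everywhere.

Mod squares: a ≡ -132990, b ≡ -92690. Check v ∈ {∞, 2, 3, 5, 11, 13, 23, 31}.
v=31: a=31^1·(≡10), b=31^1·(≡27) mod 31; (10|31)=+1, (27|31)=-1; (−1)^{1·1·15}·(+1)^1·(-1)^1 = +1.
v=5: a=5^1·(≡3), b=5^1·(≡2) mod 5; (3|5)=-1, (2|5)=-1; (−1)^{1·1·2}·(-1)^1·(-1)^1 = +1.
v=13: a=13^1·(≡4), b=13^1·(≡11) mod 13; (4|13)=+1, (11|13)=-1; (−1)^{1·1·6}·(+1)^1·(-1)^1 = -1.
v=2: v_2(a)=3, v_2(b)=1; units ≡ 1, 7 (mod 8); ε·ε+αω+βω = 0·1+3·0+1·0 ≡ 0  ⇒  (a,b)_2 = +1.
v=23: a=23^2·(≡11), b=23^1·(≡13) mod 23; (11|23)=-1, (13|23)=+1; (−1)^{2·1·11}·(-1)^1·(+1)^2 = -1.
v=∞: -132990 < 0 and -92690 < 0  ⇒  (a,b)_∞ = -1.
v=3: a=3^-1·(≡1), b=3^-4·(≡1) mod 3; (1|3)=+1, (1|3)=+1; (−1)^{-1·-4·1}·(+1)^-4·(+1)^-1 = +1.
v=11: a=11^1·(≡2), b=11^0·(≡10) mod 11; (2|11)=-1, (10|11)=-1; (−1)^{1·0·5}·(-1)^0·(-1)^1 = -1.
|Ram(-132990, -92690)| = 4, even; anisotropic at {11, 13, 23, ∞}.

[11, 13, 23, inf]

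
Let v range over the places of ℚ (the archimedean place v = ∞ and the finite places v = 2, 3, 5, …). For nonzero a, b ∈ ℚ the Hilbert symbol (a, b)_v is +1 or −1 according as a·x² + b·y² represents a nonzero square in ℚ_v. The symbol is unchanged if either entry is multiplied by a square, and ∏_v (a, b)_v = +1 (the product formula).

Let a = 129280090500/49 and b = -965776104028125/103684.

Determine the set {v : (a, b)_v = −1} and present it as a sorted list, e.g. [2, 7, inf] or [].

(a, b) ≡ (131905, -17205) mod (ℚ^×)²; places V = {2, 3, 5, 7, 11, 13, 23, 31, 37, ∞}.
(a,b)_2: α=2, β=-2; u≡1, v≡3 (mod 8); ε(u)ε(v)=0·1, αω(v)=2·1, βω(u)=-2·0; sum ≡ 0  ⇒  +1.
(a,b)_3: α=4, u≡1; β=13, v≡1 (mod 3); (1|3)=+1, (1|3)=+1; sign (−1)^0·+1^13·+1^4 = +1.
(a,b)_11: α=2, u≡1; β=0, v≡8 (mod 11); (1|11)=+1, (8|11)=-1; sign (−1)^0·+1^0·-1^2 = +1.
(a,b)_5: α=3, u≡1; β=5, v≡4 (mod 5); (1|5)=+1, (4|5)=+1; sign (−1)^0·+1^5·+1^3 = +1.
(a,b)_13: α=0, u≡8; β=2, v≡8 (mod 13); (8|13)=-1, (8|13)=-1; sign (−1)^0·-1^2·-1^0 = +1.
(a,b)_37: α=1, u≡23; β=1, v≡25 (mod 37); (23|37)=-1, (25|37)=+1; sign (−1)^0·-1^1·+1^1 = -1.
(a,b)_∞: sgn(131905)=+, sgn(-17205)=−, so +1.
(a,b)_31: α=1, u≡19; β=1, v≡22 (mod 31); (19|31)=+1, (22|31)=-1; sign (−1)^1·+1^1·-1^1 = +1.
(a,b)_23: α=1, u≡18; β=-2, v≡15 (mod 23); (18|23)=+1, (15|23)=-1; sign (−1)^0·+1^-2·-1^1 = -1.
(a,b)_7: α=-2, u≡1; β=-2, v≡1 (mod 7); (1|7)=+1, (1|7)=+1; sign (−1)^0·+1^-2·+1^-2 = +1.
|Ram(131905, -17205)| = 2, even; anisotropic at {23, 37}.

[23, 37]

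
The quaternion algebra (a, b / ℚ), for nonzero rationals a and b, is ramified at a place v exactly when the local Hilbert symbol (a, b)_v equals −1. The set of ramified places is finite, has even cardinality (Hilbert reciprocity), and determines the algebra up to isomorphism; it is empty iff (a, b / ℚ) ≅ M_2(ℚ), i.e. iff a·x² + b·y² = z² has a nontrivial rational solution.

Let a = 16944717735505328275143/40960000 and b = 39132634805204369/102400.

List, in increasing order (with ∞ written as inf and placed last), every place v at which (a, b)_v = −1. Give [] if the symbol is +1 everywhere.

[23, 41]

Mod squares: a ≡ 16107383, b ≡ 31367009. Check v ∈ {∞, 2, 3, 5, 7, 11, 13, 19, 23, 29, 31, 37, 41}.
v=11: a=11^0·(≡8), b=11^2·(≡3) mod 11; (8|11)=-1, (3|11)=+1; (−1)^{0·2·5}·(-1)^2·(+1)^0 = +1.
v=∞: 16107383 > 0 and 31367009 > 0  ⇒  (a,b)_∞ = +1.
v=23: a=23^1·(≡14), b=23^1·(≡10) mod 23; (14|23)=-1, (10|23)=-1; (−1)^{1·1·11}·(-1)^1·(-1)^1 = -1.
v=7: a=7^2·(≡5), b=7^0·(≡4) mod 7; (5|7)=-1, (4|7)=+1; (−1)^{2·0·3}·(-1)^0·(+1)^2 = +1.
v=37: a=37^2·(≡25), b=37^1·(≡35) mod 37; (25|37)=+1, (35|37)=-1; (−1)^{2·1·18}·(+1)^1·(-1)^2 = +1.
v=13: a=13^6·(≡11), b=13^4·(≡2) mod 13; (11|13)=-1, (2|13)=-1; (−1)^{6·4·6}·(-1)^4·(-1)^6 = +1.
v=3: a=3^2·(≡2), b=3^0·(≡2) mod 3; (2|3)=-1, (2|3)=-1; (−1)^{2·0·1}·(-1)^0·(-1)^2 = +1.
v=19: a=19^3·(≡10), b=19^2·(≡4) mod 19; (10|19)=-1, (4|19)=+1; (−1)^{3·2·9}·(-1)^2·(+1)^3 = +1.
v=5: a=5^-4·(≡3), b=5^-2·(≡4) mod 5; (3|5)=-1, (4|5)=+1; (−1)^{-4·-2·2}·(-1)^-2·(+1)^-4 = +1.
v=2: v_2(a)=-16, v_2(b)=-12; units ≡ 7, 1 (mod 8); ε·ε+αω+βω = 1·0+-16·0+-12·0 ≡ 0  ⇒  (a,b)_2 = +1.
v=41: a=41^1·(≡37), b=41^1·(≡3) mod 41; (37|41)=+1, (3|41)=-1; (−1)^{1·1·20}·(+1)^1·(-1)^1 = -1.
v=29: a=29^1·(≡27), b=29^1·(≡8) mod 29; (27|29)=-1, (8|29)=-1; (−1)^{1·1·14}·(-1)^1·(-1)^1 = +1.
v=31: a=31^1·(≡8), b=31^1·(≡6) mod 31; (8|31)=+1, (6|31)=-1; (−1)^{1·1·15}·(+1)^1·(-1)^1 = +1.
|Ram(16107383, 31367009)| = 2, even; anisotropic at {23, 41}.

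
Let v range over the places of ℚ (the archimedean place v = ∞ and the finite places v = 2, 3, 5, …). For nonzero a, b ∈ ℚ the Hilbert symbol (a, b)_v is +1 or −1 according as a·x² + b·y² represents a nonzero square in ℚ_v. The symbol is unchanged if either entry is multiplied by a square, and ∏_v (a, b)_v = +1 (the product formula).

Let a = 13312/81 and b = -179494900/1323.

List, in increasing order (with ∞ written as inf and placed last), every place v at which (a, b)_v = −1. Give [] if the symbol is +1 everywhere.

Mod squares: a ≡ 13, b ≡ -31863. Check v ∈ {∞, 2, 3, 5, 7, 13, 19, 43}.
v=5: a=5^0·(≡2), b=5^2·(≡3) mod 5; (2|5)=-1, (3|5)=-1; (−1)^{0·2·2}·(-1)^2·(-1)^0 = +1.
v=3: a=3^-4·(≡1), b=3^-3·(≡2) mod 3; (1|3)=+1, (2|3)=-1; (−1)^{-4·-3·1}·(+1)^-3·(-1)^-4 = +1.
v=∞: 13 > 0 and -31863 < 0  ⇒  (a,b)_∞ = +1.
v=2: v_2(a)=10, v_2(b)=2; units ≡ 5, 1 (mod 8); ε·ε+αω+βω = 0·0+10·0+2·1 ≡ 0  ⇒  (a,b)_2 = +1.
v=13: a=13^1·(≡12), b=13^3·(≡7) mod 13; (12|13)=+1, (7|13)=-1; (−1)^{1·3·6}·(+1)^3·(-1)^1 = -1.
v=7: a=7^0·(≡3), b=7^-2·(≡4) mod 7; (3|7)=-1, (4|7)=+1; (−1)^{0·-2·3}·(-1)^-2·(+1)^0 = +1.
v=43: a=43^0·(≡38), b=43^1·(≡29) mod 43; (38|43)=+1, (29|43)=-1; (−1)^{0·1·21}·(+1)^1·(-1)^0 = +1.
v=19: a=19^0·(≡10), b=19^1·(≡13) mod 19; (10|19)=-1, (13|19)=-1; (−1)^{0·1·9}·(-1)^1·(-1)^0 = -1.
(13, -31863 / ℚ) ramifies at {13, 19}: a division algebra.

[13, 19]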